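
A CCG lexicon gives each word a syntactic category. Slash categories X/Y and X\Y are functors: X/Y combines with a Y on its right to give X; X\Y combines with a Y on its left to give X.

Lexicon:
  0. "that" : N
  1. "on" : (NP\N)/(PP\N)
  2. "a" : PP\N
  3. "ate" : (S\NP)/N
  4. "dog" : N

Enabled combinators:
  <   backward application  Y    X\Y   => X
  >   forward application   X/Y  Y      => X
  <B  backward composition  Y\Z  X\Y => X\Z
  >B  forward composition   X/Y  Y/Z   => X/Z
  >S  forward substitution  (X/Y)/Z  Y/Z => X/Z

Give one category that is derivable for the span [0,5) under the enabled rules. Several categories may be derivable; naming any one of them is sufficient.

S

[0,5] S   <
  [0,1] "that" : N
  [1,5] S\N   <B
    [1,3] NP\N   >
      [1,2] "on" : (NP\N)/(PP\N)
      [2,3] "a" : PP\N
    [3,5] S\NP   >
      [3,4] "ate" : (S\NP)/N
      [4,5] "dog" : N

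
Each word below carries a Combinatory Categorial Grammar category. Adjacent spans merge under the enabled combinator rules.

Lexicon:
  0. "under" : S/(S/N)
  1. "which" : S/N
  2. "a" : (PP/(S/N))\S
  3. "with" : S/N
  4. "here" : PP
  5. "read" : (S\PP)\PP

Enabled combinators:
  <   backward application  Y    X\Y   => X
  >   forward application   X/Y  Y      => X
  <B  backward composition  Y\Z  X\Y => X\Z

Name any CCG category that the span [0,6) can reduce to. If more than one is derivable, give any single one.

S

[0,6] S   <
  [0,4] PP   >
    [0,3] PP/(S/N)   <
      [0,2] S   >
        [0,1] "under" : S/(S/N)
        [1,2] "which" : S/N
      [2,3] "a" : (PP/(S/N))\S
    [3,4] "with" : S/N
  [4,6] S\PP   <
    [4,5] "here" : PP
    [5,6] "read" : (S\PP)\PP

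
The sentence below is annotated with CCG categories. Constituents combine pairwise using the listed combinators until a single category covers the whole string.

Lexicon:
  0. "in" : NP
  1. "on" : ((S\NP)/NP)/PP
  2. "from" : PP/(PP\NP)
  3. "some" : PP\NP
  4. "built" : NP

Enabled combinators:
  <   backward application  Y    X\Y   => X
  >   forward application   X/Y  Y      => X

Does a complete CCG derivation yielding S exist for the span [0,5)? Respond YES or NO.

YES

[0,5] S   <
  [0,1] "in" : NP
  [1,5] S\NP   >
    [1,4] (S\NP)/NP   >
      [1,2] "on" : ((S\NP)/NP)/PP
      [2,4] PP   >
        [2,3] "from" : PP/(PP\NP)
        [3,4] "some" : PP\NP
    [4,5] "built" : NP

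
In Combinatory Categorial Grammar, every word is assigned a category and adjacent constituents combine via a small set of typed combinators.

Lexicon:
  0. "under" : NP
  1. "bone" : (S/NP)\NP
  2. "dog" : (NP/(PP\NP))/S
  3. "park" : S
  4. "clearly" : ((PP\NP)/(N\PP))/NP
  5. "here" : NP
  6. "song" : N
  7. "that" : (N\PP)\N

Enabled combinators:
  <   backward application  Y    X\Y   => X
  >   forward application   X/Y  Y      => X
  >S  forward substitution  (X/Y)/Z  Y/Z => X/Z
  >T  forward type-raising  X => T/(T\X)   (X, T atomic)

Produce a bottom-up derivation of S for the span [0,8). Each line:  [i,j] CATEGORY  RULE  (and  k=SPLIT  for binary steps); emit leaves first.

[0,8] S   >
  [0,2] S/NP   <
    [0,1] "under" : NP
    [1,2] "bone" : (S/NP)\NP
  [2,8] NP   >
    [2,4] NP/(PP\NP)   >
      [2,3] "dog" : (NP/(PP\NP))/S
      [3,4] "park" : S
    [4,8] PP\NP   >
      [4,6] (PP\NP)/(N\PP)   >
        [4,5] "clearly" : ((PP\NP)/(N\PP))/NP
        [5,6] "here" : NP
      [6,8] N\PP   <
        [6,7] "song" : N
        [7,8] "that" : (N\PP)\N

[0,1] NP  lex  "under"
[1,2] (S/NP)\NP  lex  "bone"
[0,2] S/NP  <  k=1
[2,3] (NP/(PP\NP))/S  lex  "dog"
[3,4] S  lex  "park"
[2,4] NP/(PP\NP)  >  k=3
[4,5] ((PP\NP)/(N\PP))/NP  lex  "clearly"
[5,6] NP  lex  "here"
[4,6] (PP\NP)/(N\PP)  >  k=5
[6,7] N  lex  "song"
[7,8] (N\PP)\N  lex  "that"
[6,8] N\PP  <  k=7
[4,8] PP\NP  >  k=6
[2,8] NP  >  k=4
[0,8] S  >  k=2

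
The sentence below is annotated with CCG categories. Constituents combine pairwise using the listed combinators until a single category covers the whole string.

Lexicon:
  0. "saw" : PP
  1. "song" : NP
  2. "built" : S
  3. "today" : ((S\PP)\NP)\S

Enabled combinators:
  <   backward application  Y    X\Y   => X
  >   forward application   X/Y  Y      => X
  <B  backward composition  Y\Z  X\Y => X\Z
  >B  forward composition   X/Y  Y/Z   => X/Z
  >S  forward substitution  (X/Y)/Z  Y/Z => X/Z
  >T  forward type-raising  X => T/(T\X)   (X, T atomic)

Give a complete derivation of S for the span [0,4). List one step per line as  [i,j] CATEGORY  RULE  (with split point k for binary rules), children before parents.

[0,4] S   >
  [0,1] S/(S\PP)   >T
    [0,1] "saw" : PP
  [1,4] S\PP   <
    [1,2] "song" : NP
    [2,4] (S\PP)\NP   <
      [2,3] "built" : S
      [3,4] "today" : ((S\PP)\NP)\S

[0,1] PP  lex  "saw"
[0,1] S/(S\PP)  >T
[1,2] NP  lex  "song"
[2,3] S  lex  "built"
[3,4] ((S\PP)\NP)\S  lex  "today"
[2,4] (S\PP)\NP  <  k=3
[1,4] S\PP  <  k=2
[0,4] S  >  k=1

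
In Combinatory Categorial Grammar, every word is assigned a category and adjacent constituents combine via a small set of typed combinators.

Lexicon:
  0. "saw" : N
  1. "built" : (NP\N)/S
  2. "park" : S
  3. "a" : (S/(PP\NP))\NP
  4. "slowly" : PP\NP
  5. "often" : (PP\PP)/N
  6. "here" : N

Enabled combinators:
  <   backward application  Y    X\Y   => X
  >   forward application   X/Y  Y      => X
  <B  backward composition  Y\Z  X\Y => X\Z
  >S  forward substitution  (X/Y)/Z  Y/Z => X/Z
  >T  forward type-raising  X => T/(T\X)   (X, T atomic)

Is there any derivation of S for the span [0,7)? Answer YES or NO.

[0,7] S   >
  [0,4] S/(PP\NP)   <
    [0,3] NP   >
      [0,1] NP/(NP\N)   >T
        [0,1] "saw" : N
      [1,3] NP\N   >
        [1,2] "built" : (NP\N)/S
        [2,3] "park" : S
    [3,4] "a" : (S/(PP\NP))\NP
  [4,7] PP\NP   <B
    [4,5] "slowly" : PP\NP
    [5,7] PP\PP   >
      [5,6] "often" : (PP\PP)/N
      [6,7] "here" : N

YES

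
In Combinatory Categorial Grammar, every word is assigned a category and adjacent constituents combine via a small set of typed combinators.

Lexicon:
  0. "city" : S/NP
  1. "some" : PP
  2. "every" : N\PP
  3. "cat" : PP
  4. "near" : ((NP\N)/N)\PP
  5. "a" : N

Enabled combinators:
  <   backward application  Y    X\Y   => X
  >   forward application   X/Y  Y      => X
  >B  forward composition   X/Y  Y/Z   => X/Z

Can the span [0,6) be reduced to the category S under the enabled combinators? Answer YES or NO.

YES

[0,6] S   >
  [0,1] "city" : S/NP
  [1,6] NP   <
    [1,3] N   <
      [1,2] "some" : PP
      [2,3] "every" : N\PP
    [3,6] NP\N   >
      [3,5] (NP\N)/N   <
        [3,4] "cat" : PP
        [4,5] "near" : ((NP\N)/N)\PP
      [5,6] "a" : N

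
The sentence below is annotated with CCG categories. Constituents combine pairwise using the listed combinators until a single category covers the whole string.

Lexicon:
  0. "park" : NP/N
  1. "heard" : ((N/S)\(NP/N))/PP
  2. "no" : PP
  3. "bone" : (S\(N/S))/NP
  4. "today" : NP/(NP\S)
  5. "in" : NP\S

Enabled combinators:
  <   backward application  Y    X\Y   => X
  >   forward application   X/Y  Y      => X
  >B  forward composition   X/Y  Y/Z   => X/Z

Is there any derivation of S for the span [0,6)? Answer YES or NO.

YES

[0,6] S   <
  [0,3] N/S   <
    [0,1] "park" : NP/N
    [1,3] (N/S)\(NP/N)   >
      [1,2] "heard" : ((N/S)\(NP/N))/PP
      [2,3] "no" : PP
  [3,6] S\(N/S)   >
    [3,4] "bone" : (S\(N/S))/NP
    [4,6] NP   >
      [4,5] "today" : NP/(NP\S)
      [5,6] "in" : NP\S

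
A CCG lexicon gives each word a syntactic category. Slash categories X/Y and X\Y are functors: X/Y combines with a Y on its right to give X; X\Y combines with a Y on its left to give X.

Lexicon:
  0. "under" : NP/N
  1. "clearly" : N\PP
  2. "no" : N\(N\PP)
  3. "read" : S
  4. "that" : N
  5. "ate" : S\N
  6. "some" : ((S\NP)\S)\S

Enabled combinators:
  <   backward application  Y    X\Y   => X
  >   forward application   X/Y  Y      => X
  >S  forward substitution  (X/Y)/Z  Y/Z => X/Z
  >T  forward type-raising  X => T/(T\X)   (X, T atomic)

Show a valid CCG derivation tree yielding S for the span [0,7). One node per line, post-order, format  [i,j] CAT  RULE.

[0,1] NP/N  lex  "under"
[1,2] N\PP  lex  "clearly"
[2,3] N\(N\PP)  lex  "no"
[1,3] N  <  k=2
[0,3] NP  >  k=1
[3,4] S  lex  "read"
[4,5] N  lex  "that"
[5,6] S\N  lex  "ate"
[4,6] S  <  k=5
[6,7] ((S\NP)\S)\S  lex  "some"
[4,7] (S\NP)\S  <  k=6
[3,7] S\NP  <  k=4
[0,7] S  <  k=3

[0,7] S   <
  [0,3] NP   >
    [0,1] "under" : NP/N
    [1,3] N   <
      [1,2] "clearly" : N\PP
      [2,3] "no" : N\(N\PP)
  [3,7] S\NP   <
    [3,4] "read" : S
    [4,7] (S\NP)\S   <
      [4,6] S   <
        [4,5] "that" : N
        [5,6] "ate" : S\N
      [6,7] "some" : ((S\NP)\S)\S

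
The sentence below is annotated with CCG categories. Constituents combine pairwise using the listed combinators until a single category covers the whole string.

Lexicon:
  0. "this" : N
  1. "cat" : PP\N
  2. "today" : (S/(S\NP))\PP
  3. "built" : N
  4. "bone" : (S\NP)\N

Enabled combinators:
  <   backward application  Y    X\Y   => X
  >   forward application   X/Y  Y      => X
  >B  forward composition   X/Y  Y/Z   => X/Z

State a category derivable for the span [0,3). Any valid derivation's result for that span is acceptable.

S/(S\NP)

[0,5] S   >
  [0,3] S/(S\NP)   <
    [0,2] PP   <
      [0,1] "this" : N
      [1,2] "cat" : PP\N
    [2,3] "today" : (S/(S\NP))\PP
  [3,5] S\NP   <
    [3,4] "built" : N
    [4,5] "bone" : (S\NP)\N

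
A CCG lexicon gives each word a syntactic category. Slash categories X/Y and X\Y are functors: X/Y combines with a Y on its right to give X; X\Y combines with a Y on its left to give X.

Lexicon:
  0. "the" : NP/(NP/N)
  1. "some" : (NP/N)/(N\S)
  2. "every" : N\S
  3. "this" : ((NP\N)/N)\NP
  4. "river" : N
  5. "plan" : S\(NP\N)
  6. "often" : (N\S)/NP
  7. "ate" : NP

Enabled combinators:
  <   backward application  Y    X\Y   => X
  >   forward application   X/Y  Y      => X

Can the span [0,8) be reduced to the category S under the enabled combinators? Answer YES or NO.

NO

NP/(NP/N) (NP/N)/(N\S) N\S ((NP\N)/N)\NP N S\(NP\N) (N\S)/NP NP
CKY chart[0,8] = {N}; S ∉ chart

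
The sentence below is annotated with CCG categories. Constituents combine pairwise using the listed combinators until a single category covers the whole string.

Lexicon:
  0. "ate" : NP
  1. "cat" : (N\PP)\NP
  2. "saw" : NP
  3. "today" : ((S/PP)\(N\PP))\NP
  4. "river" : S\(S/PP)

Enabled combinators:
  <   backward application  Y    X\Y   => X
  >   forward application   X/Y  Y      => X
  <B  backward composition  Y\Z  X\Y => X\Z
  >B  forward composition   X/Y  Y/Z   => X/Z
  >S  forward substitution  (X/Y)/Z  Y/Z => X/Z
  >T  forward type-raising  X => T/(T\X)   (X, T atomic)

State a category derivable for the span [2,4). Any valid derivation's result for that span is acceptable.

(S/PP)\(N\PP)

[0,5] S   <
  [0,4] S/PP   <
    [0,2] N\PP   <
      [0,1] "ate" : NP
      [1,2] "cat" : (N\PP)\NP
    [2,4] (S/PP)\(N\PP)   <
      [2,3] "saw" : NP
      [3,4] "today" : ((S/PP)\(N\PP))\NP
  [4,5] "river" : S\(S/PP)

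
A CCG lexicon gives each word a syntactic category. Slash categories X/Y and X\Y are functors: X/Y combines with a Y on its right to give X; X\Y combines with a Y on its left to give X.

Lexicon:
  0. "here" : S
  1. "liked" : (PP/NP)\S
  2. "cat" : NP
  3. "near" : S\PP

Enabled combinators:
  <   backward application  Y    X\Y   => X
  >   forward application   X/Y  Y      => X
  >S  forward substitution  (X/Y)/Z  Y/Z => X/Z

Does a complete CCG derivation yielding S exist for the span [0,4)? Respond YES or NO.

YES

[0,4] S   <
  [0,3] PP   >
    [0,2] PP/NP   <
      [0,1] "here" : S
      [1,2] "liked" : (PP/NP)\S
    [2,3] "cat" : NP
  [3,4] "near" : S\PP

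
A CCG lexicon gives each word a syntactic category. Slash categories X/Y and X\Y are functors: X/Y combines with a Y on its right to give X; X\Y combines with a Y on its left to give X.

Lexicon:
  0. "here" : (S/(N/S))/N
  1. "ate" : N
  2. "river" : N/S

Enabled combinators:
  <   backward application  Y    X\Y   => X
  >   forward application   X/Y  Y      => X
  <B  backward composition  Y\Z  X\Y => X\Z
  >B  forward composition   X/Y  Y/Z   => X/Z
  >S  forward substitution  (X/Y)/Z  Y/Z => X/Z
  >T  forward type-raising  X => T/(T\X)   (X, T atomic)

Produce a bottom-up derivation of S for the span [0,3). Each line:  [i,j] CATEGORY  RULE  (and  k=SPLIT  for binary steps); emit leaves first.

[0,1] (S/(N/S))/N  lex  "here"
[1,2] N  lex  "ate"
[0,2] S/(N/S)  >  k=1
[2,3] N/S  lex  "river"
[0,3] S  >  k=2

[0,3] S   >
  [0,2] S/(N/S)   >
    [0,1] "here" : (S/(N/S))/N
    [1,2] "ate" : N
  [2,3] "river" : N/S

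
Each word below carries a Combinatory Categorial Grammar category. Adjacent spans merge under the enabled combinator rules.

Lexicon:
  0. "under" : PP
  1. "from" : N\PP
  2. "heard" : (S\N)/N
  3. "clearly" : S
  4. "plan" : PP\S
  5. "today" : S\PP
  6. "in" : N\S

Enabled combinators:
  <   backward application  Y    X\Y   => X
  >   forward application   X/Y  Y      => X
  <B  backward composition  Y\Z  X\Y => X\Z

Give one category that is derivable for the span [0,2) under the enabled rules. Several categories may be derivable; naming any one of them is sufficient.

[0,7] S   <
  [0,2] N   <
    [0,1] "under" : PP
    [1,2] "from" : N\PP
  [2,7] S\N   >
    [2,3] "heard" : (S\N)/N
    [3,7] N   <
      [3,5] PP   <
        [3,4] "clearly" : S
        [4,5] "plan" : PP\S
      [5,7] N\PP   <B
        [5,6] "today" : S\PP
        [6,7] "in" : N\S

N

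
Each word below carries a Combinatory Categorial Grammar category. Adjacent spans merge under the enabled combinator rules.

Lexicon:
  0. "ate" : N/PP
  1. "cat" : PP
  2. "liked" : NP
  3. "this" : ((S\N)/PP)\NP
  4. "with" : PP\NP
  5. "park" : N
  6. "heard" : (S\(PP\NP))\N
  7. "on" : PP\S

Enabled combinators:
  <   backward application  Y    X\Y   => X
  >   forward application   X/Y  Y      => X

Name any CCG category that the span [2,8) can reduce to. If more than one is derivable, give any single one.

S\N

[0,8] S   <
  [0,2] N   >
    [0,1] "ate" : N/PP
    [1,2] "cat" : PP
  [2,8] S\N   >
    [2,4] (S\N)/PP   <
      [2,3] "liked" : NP
      [3,4] "this" : ((S\N)/PP)\NP
    [4,8] PP   <
      [4,7] S   <
        [4,5] "with" : PP\NP
        [5,7] S\(PP\NP)   <
          [5,6] "park" : N
          [6,7] "heard" : (S\(PP\NP))\N
      [7,8] "on" : PP\S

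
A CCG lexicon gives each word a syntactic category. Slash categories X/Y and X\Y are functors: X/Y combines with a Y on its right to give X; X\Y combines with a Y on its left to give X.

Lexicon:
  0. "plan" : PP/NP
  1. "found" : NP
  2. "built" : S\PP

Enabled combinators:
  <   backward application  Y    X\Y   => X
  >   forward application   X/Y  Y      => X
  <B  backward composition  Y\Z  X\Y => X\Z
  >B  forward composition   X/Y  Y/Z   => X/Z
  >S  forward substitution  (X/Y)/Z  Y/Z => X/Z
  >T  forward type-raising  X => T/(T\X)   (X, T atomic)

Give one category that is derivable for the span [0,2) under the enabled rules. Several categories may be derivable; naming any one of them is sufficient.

[0,3] S   <
  [0,2] PP   >
    [0,1] "plan" : PP/NP
    [1,2] "found" : NP
  [2,3] "built" : S\PP

PP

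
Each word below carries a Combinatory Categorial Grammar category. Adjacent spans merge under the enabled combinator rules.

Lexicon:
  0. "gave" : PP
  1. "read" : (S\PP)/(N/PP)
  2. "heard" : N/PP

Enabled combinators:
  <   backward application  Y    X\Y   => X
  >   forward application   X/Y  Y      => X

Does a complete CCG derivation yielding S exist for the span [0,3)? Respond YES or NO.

YES

[0,3] S   <
  [0,1] "gave" : PP
  [1,3] S\PP   >
    [1,2] "read" : (S\PP)/(N/PP)
    [2,3] "heard" : N/PP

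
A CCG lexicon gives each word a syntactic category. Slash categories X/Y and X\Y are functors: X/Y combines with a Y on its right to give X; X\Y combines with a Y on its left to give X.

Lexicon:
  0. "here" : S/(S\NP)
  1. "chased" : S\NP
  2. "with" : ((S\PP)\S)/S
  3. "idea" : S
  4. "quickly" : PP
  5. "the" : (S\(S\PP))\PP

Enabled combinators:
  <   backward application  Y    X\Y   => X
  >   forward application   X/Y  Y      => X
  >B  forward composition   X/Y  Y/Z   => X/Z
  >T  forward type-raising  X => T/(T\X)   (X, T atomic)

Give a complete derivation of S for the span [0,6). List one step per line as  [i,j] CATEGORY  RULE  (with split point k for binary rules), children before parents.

[0,1] S/(S\NP)  lex  "here"
[1,2] S\NP  lex  "chased"
[0,2] S  >  k=1
[2,3] ((S\PP)\S)/S  lex  "with"
[3,4] S  lex  "idea"
[2,4] (S\PP)\S  >  k=3
[0,4] S\PP  <  k=2
[4,5] PP  lex  "quickly"
[5,6] (S\(S\PP))\PP  lex  "the"
[4,6] S\(S\PP)  <  k=5
[0,6] S  <  k=4

[0,6] S   <
  [0,4] S\PP   <
    [0,2] S   >
      [0,1] "here" : S/(S\NP)
      [1,2] "chased" : S\NP
    [2,4] (S\PP)\S   >
      [2,3] "with" : ((S\PP)\S)/S
      [3,4] "idea" : S
  [4,6] S\(S\PP)   <
    [4,5] "quickly" : PP
    [5,6] "the" : (S\(S\PP))\PP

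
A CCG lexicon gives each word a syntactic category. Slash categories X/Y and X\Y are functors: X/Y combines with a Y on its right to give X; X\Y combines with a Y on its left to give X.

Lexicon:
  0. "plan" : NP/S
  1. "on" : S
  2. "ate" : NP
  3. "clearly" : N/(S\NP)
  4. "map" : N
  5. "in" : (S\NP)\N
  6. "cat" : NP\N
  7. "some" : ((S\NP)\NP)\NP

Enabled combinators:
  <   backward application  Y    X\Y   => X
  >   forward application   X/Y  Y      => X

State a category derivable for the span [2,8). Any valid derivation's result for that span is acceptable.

S\NP

[0,8] S   <
  [0,2] NP   >
    [0,1] "plan" : NP/S
    [1,2] "on" : S
  [2,8] S\NP   <
    [2,3] "ate" : NP
    [3,8] (S\NP)\NP   <
      [3,7] NP   <
        [3,6] N   >
          [3,4] "clearly" : N/(S\NP)
          [4,6] S\NP   <
            [4,5] "map" : N
            [5,6] "in" : (S\NP)\N
        [6,7] "cat" : NP\N
      [7,8] "some" : ((S\NP)\NP)\NP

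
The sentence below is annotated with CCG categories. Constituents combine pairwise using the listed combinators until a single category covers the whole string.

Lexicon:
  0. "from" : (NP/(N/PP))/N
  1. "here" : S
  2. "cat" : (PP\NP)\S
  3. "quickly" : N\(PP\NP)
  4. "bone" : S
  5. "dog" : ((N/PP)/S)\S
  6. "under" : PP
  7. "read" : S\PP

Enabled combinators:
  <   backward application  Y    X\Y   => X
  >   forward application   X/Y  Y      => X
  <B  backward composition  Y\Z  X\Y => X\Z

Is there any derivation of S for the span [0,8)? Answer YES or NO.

NO

(NP/(N/PP))/N S (PP\NP)\S N\(PP\NP) S ((N/PP)/S)\S PP S\PP
CKY chart[0,8] = {NP}; S ∉ chart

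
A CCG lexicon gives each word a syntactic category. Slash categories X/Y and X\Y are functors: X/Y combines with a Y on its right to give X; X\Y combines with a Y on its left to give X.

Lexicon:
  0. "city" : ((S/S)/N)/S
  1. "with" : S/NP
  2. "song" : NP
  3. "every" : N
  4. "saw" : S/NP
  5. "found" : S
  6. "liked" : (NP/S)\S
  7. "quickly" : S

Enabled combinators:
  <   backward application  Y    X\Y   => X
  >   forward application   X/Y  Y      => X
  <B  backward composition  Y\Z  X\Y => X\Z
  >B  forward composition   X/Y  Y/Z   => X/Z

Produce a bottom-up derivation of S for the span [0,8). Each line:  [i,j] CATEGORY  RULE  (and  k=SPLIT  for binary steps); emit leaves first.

[0,8] S   >
  [0,5] S/NP   >B
    [0,4] S/S   >
      [0,3] (S/S)/N   >
        [0,1] "city" : ((S/S)/N)/S
        [1,3] S   >
          [1,2] "with" : S/NP
          [2,3] "song" : NP
      [3,4] "every" : N
    [4,5] "saw" : S/NP
  [5,8] NP   >
    [5,7] NP/S   <
      [5,6] "found" : S
      [6,7] "liked" : (NP/S)\S
    [7,8] "quickly" : S

[0,1] ((S/S)/N)/S  lex  "city"
[1,2] S/NP  lex  "with"
[2,3] NP  lex  "song"
[1,3] S  >  k=2
[0,3] (S/S)/N  >  k=1
[3,4] N  lex  "every"
[0,4] S/S  >  k=3
[4,5] S/NP  lex  "saw"
[0,5] S/NP  >B  k=4
[5,6] S  lex  "found"
[6,7] (NP/S)\S  lex  "liked"
[5,7] NP/S  <  k=6
[7,8] S  lex  "quickly"
[5,8] NP  >  k=7
[0,8] S  >  k=5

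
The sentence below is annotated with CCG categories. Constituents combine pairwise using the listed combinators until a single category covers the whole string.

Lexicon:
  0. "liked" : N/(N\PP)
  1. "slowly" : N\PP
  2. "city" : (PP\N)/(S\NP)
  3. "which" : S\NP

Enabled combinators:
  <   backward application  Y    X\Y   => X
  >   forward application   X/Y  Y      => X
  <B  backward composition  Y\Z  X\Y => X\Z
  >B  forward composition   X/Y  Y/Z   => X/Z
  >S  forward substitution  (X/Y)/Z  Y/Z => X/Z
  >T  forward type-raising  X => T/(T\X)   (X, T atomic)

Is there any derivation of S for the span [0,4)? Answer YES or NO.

NO

N/(N\PP) N\PP (PP\N)/(S\NP) S\NP
CKY chart[0,4] = {N/(N\PP), NP/(NP\PP), PP, PP/(PP\PP), S/(S\PP)}; S ∉ chart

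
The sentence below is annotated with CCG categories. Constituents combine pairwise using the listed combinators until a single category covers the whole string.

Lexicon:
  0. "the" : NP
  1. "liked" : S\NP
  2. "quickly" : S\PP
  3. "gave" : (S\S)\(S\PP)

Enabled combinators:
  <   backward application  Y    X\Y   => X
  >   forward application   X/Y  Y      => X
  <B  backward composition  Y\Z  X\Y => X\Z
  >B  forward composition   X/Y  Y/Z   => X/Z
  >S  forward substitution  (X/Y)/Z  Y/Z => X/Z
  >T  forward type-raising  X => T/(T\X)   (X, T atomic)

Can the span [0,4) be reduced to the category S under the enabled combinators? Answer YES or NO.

[0,4] S   <
  [0,1] "the" : NP
  [1,4] S\NP   <B
    [1,2] "liked" : S\NP
    [2,4] S\S   <
      [2,3] "quickly" : S\PP
      [3,4] "gave" : (S\S)\(S\PP)

YES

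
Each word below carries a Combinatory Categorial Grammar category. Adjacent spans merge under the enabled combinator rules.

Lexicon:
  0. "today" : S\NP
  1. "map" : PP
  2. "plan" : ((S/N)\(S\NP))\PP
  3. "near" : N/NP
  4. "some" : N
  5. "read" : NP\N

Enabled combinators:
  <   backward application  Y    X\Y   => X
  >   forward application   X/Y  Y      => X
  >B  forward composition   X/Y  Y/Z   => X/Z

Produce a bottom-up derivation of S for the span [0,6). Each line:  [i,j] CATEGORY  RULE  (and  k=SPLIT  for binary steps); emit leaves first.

[0,6] S   >
  [0,4] S/NP   >B
    [0,3] S/N   <
      [0,1] "today" : S\NP
      [1,3] (S/N)\(S\NP)   <
        [1,2] "map" : PP
        [2,3] "plan" : ((S/N)\(S\NP))\PP
    [3,4] "near" : N/NP
  [4,6] NP   <
    [4,5] "some" : N
    [5,6] "read" : NP\N

[0,1] S\NP  lex  "today"
[1,2] PP  lex  "map"
[2,3] ((S/N)\(S\NP))\PP  lex  "plan"
[1,3] (S/N)\(S\NP)  <  k=2
[0,3] S/N  <  k=1
[3,4] N/NP  lex  "near"
[0,4] S/NP  >B  k=3
[4,5] N  lex  "some"
[5,6] NP\N  lex  "read"
[4,6] NP  <  k=5
[0,6] S  >  k=4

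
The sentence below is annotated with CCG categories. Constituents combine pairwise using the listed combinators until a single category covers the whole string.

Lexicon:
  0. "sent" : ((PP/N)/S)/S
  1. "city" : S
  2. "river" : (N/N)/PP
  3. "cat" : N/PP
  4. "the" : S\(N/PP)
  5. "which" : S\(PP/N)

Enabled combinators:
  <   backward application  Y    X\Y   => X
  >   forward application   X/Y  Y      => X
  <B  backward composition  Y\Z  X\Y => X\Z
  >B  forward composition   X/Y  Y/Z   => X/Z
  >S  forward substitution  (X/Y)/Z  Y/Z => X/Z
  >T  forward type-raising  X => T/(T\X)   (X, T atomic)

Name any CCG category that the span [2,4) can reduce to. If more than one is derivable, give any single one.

[0,6] S   <
  [0,5] PP/N   >
    [0,2] (PP/N)/S   >
      [0,1] "sent" : ((PP/N)/S)/S
      [1,2] "city" : S
    [2,5] S   <
      [2,4] N/PP   >S
        [2,3] "river" : (N/N)/PP
        [3,4] "cat" : N/PP
      [4,5] "the" : S\(N/PP)
  [5,6] "which" : S\(PP/N)

N/PP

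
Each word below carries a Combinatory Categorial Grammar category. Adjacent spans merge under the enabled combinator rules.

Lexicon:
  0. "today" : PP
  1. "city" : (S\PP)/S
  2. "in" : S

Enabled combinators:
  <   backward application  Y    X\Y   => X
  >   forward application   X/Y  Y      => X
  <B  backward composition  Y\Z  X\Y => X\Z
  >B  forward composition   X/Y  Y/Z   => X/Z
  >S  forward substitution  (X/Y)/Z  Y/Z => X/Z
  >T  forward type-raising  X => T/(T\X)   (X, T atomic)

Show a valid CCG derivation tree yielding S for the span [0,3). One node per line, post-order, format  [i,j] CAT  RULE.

[0,3] S   <
  [0,1] "today" : PP
  [1,3] S\PP   >
    [1,2] "city" : (S\PP)/S
    [2,3] "in" : S

[0,1] PP  lex  "today"
[1,2] (S\PP)/S  lex  "city"
[2,3] S  lex  "in"
[1,3] S\PP  >  k=2
[0,3] S  <  k=1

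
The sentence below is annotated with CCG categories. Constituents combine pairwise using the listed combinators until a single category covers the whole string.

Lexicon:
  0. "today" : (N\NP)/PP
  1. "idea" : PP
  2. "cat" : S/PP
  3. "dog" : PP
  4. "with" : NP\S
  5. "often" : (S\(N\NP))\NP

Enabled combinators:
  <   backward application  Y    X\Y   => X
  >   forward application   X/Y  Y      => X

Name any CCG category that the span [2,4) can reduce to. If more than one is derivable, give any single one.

[0,6] S   <
  [0,2] N\NP   >
    [0,1] "today" : (N\NP)/PP
    [1,2] "idea" : PP
  [2,6] S\(N\NP)   <
    [2,5] NP   <
      [2,4] S   >
        [2,3] "cat" : S/PP
        [3,4] "dog" : PP
      [4,5] "with" : NP\S
    [5,6] "often" : (S\(N\NP))\NP

S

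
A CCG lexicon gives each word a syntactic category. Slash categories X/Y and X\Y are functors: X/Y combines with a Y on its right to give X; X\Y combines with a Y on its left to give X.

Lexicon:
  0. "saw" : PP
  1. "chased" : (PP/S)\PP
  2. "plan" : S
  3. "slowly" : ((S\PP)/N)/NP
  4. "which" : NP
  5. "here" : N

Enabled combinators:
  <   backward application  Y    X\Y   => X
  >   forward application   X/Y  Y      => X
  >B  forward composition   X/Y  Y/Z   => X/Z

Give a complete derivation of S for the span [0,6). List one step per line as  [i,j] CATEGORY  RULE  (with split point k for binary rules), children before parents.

[0,1] PP  lex  "saw"
[1,2] (PP/S)\PP  lex  "chased"
[0,2] PP/S  <  k=1
[2,3] S  lex  "plan"
[0,3] PP  >  k=2
[3,4] ((S\PP)/N)/NP  lex  "slowly"
[4,5] NP  lex  "which"
[3,5] (S\PP)/N  >  k=4
[5,6] N  lex  "here"
[3,6] S\PP  >  k=5
[0,6] S  <  k=3

[0,6] S   <
  [0,3] PP   >
    [0,2] PP/S   <
      [0,1] "saw" : PP
      [1,2] "chased" : (PP/S)\PP
    [2,3] "plan" : S
  [3,6] S\PP   >
    [3,5] (S\PP)/N   >
      [3,4] "slowly" : ((S\PP)/N)/NP
      [4,5] "which" : NP
    [5,6] "here" : N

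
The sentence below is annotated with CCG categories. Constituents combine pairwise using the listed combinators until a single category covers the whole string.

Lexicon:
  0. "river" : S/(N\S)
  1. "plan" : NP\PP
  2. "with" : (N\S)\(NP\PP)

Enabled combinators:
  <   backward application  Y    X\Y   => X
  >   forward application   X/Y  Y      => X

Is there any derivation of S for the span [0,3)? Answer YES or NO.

YES

[0,3] S   >
  [0,1] "river" : S/(N\S)
  [1,3] N\S   <
    [1,2] "plan" : NP\PP
    [2,3] "with" : (N\S)\(NP\PP)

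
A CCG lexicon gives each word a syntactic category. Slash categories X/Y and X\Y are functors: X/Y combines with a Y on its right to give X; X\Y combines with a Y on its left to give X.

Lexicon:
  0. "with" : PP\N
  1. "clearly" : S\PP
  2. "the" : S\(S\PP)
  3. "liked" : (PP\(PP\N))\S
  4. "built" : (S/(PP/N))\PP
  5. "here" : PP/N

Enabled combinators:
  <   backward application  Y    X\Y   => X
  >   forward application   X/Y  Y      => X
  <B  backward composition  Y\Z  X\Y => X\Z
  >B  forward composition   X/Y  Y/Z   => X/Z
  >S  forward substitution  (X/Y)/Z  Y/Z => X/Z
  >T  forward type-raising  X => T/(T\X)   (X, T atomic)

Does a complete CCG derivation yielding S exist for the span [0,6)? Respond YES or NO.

YES

[0,6] S   >
  [0,5] S/(PP/N)   <
    [0,4] PP   <
      [0,1] "with" : PP\N
      [1,4] PP\(PP\N)   <
        [1,3] S   <
          [1,2] "clearly" : S\PP
          [2,3] "the" : S\(S\PP)
        [3,4] "liked" : (PP\(PP\N))\S
    [4,5] "built" : (S/(PP/N))\PP
  [5,6] "here" : PP/N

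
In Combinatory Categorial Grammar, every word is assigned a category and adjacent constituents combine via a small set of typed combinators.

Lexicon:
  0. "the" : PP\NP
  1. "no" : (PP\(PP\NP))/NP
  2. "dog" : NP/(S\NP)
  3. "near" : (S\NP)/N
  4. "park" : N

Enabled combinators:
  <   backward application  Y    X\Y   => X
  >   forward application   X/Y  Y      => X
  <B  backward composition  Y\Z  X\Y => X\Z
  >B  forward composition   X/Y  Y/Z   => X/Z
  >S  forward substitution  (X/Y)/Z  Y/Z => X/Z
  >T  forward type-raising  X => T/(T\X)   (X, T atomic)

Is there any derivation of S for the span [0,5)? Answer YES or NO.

PP\NP (PP\(PP\NP))/NP NP/(S\NP) (S\NP)/N N
CKY chart[0,5] = {N/(N\PP), NP/(NP\PP), PP, PP/(PP\PP), S/(S\PP)}; S ∉ chart

NO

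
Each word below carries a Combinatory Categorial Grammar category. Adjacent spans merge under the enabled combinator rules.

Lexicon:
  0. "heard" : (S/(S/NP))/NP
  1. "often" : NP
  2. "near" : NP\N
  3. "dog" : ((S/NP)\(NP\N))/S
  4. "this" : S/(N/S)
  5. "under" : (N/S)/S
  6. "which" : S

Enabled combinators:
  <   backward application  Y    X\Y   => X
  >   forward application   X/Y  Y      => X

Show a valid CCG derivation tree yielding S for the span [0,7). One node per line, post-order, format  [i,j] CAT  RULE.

[0,1] (S/(S/NP))/NP  lex  "heard"
[1,2] NP  lex  "often"
[0,2] S/(S/NP)  >  k=1
[2,3] NP\N  lex  "near"
[3,4] ((S/NP)\(NP\N))/S  lex  "dog"
[4,5] S/(N/S)  lex  "this"
[5,6] (N/S)/S  lex  "under"
[6,7] S  lex  "which"
[5,7] N/S  >  k=6
[4,7] S  >  k=5
[3,7] (S/NP)\(NP\N)  >  k=4
[2,7] S/NP  <  k=3
[0,7] S  >  k=2

[0,7] S   >
  [0,2] S/(S/NP)   >
    [0,1] "heard" : (S/(S/NP))/NP
    [1,2] "often" : NP
  [2,7] S/NP   <
    [2,3] "near" : NP\N
    [3,7] (S/NP)\(NP\N)   >
      [3,4] "dog" : ((S/NP)\(NP\N))/S
      [4,7] S   >
        [4,5] "this" : S/(N/S)
        [5,7] N/S   >
          [5,6] "under" : (N/S)/S
          [6,7] "which" : S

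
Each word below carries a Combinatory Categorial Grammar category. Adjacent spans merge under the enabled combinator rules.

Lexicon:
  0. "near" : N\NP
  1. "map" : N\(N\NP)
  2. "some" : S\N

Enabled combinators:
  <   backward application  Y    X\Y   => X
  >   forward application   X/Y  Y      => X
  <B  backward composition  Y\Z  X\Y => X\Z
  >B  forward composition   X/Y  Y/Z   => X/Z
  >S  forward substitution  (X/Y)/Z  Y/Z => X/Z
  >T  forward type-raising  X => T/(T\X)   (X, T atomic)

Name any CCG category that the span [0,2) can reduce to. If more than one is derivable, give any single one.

N

[0,3] S   <
  [0,2] N   <
    [0,1] "near" : N\NP
    [1,2] "map" : N\(N\NP)
  [2,3] "some" : S\N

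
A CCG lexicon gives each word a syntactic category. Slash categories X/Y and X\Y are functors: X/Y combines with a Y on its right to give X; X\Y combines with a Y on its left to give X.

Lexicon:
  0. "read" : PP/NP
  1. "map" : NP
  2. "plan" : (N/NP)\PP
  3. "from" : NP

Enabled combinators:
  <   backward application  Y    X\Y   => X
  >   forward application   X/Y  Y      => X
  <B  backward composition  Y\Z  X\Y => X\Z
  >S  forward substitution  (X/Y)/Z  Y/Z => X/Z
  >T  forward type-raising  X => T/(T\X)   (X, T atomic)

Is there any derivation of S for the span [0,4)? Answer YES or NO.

NO

PP/NP NP (N/NP)\PP NP
CKY chart[0,4] = {N, N/(N\N), NP/(NP\N), PP/(PP\N), S/(S\N)}; S ∉ chart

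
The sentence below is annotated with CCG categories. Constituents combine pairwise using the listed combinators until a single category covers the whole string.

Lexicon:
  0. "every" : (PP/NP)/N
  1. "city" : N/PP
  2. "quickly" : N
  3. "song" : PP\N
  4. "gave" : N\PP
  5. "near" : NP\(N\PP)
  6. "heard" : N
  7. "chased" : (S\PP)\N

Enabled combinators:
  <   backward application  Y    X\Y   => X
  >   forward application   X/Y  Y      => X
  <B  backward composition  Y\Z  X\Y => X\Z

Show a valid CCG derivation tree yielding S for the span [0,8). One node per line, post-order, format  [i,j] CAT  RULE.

[0,8] S   <
  [0,6] PP   >
    [0,4] PP/NP   >
      [0,1] "every" : (PP/NP)/N
      [1,4] N   >
        [1,2] "city" : N/PP
        [2,4] PP   <
          [2,3] "quickly" : N
          [3,4] "song" : PP\N
    [4,6] NP   <
      [4,5] "gave" : N\PP
      [5,6] "near" : NP\(N\PP)
  [6,8] S\PP   <
    [6,7] "heard" : N
    [7,8] "chased" : (S\PP)\N

[0,1] (PP/NP)/N  lex  "every"
[1,2] N/PP  lex  "city"
[2,3] N  lex  "quickly"
[3,4] PP\N  lex  "song"
[2,4] PP  <  k=3
[1,4] N  >  k=2
[0,4] PP/NP  >  k=1
[4,5] N\PP  lex  "gave"
[5,6] NP\(N\PP)  lex  "near"
[4,6] NP  <  k=5
[0,6] PP  >  k=4
[6,7] N  lex  "heard"
[7,8] (S\PP)\N  lex  "chased"
[6,8] S\PP  <  k=7
[0,8] S  <  k=6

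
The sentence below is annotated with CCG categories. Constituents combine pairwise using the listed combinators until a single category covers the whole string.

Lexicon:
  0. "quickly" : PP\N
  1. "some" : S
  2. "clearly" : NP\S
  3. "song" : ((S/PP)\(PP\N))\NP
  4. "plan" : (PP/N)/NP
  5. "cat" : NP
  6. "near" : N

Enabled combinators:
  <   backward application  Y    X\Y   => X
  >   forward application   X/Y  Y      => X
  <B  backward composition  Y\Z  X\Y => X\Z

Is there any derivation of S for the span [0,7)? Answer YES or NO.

[0,7] S   >
  [0,4] S/PP   <
    [0,1] "quickly" : PP\N
    [1,4] (S/PP)\(PP\N)   <
      [1,3] NP   <
        [1,2] "some" : S
        [2,3] "clearly" : NP\S
      [3,4] "song" : ((S/PP)\(PP\N))\NP
  [4,7] PP   >
    [4,6] PP/N   >
      [4,5] "plan" : (PP/N)/NP
      [5,6] "cat" : NP
    [6,7] "near" : N

YES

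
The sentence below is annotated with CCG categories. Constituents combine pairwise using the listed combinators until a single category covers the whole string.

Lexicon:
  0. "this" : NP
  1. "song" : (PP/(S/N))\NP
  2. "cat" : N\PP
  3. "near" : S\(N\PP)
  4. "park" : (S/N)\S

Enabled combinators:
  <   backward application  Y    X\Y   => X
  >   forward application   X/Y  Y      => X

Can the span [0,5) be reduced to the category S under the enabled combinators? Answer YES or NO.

NP (PP/(S/N))\NP N\PP S\(N\PP) (S/N)\S
CKY chart[0,5] = {PP}; S ∉ chart

NO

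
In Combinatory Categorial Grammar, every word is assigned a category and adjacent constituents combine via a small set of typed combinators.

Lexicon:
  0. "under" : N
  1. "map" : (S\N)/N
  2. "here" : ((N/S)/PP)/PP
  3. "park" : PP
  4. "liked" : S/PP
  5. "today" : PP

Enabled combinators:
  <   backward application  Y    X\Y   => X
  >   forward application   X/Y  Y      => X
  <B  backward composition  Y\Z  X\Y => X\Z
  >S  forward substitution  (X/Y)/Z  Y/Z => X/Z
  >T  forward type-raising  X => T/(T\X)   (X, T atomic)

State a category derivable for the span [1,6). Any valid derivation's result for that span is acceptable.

[0,6] S   <
  [0,1] "under" : N
  [1,6] S\N   >
    [1,2] "map" : (S\N)/N
    [2,6] N   >
      [2,5] N/PP   >S
        [2,4] (N/S)/PP   >
          [2,3] "here" : ((N/S)/PP)/PP
          [3,4] "park" : PP
        [4,5] "liked" : S/PP
      [5,6] "today" : PP

S\N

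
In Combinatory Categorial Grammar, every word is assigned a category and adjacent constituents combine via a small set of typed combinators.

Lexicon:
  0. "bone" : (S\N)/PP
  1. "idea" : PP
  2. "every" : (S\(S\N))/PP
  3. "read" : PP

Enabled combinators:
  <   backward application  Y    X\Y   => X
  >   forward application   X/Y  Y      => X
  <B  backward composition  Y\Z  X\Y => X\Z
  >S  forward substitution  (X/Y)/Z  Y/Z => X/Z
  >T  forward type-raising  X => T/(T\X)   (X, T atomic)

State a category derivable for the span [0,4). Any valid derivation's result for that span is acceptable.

[0,4] S   <
  [0,2] S\N   >
    [0,1] "bone" : (S\N)/PP
    [1,2] "idea" : PP
  [2,4] S\(S\N)   >
    [2,3] "every" : (S\(S\N))/PP
    [3,4] "read" : PP

S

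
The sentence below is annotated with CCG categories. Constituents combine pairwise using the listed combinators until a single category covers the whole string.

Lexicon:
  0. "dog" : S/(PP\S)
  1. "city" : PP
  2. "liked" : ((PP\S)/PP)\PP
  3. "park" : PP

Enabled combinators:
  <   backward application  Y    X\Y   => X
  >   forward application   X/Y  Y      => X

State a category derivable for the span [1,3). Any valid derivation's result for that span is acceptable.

[0,4] S   >
  [0,1] "dog" : S/(PP\S)
  [1,4] PP\S   >
    [1,3] (PP\S)/PP   <
      [1,2] "city" : PP
      [2,3] "liked" : ((PP\S)/PP)\PP
    [3,4] "park" : PP

(PP\S)/PP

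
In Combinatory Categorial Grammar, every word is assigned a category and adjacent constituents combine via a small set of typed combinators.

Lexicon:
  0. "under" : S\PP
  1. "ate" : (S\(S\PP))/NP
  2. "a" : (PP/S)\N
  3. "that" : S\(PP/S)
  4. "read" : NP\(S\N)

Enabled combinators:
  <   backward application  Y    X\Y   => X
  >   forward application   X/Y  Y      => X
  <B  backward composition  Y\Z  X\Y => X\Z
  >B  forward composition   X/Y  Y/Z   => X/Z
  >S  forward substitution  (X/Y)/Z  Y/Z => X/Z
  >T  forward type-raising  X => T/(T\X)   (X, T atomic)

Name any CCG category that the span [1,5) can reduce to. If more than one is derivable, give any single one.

S\(S\PP)

[0,5] S   <
  [0,1] "under" : S\PP
  [1,5] S\(S\PP)   >
    [1,2] "ate" : (S\(S\PP))/NP
    [2,5] NP   <
      [2,4] S\N   <B
        [2,3] "a" : (PP/S)\N
        [3,4] "that" : S\(PP/S)
      [4,5] "read" : NP\(S\N)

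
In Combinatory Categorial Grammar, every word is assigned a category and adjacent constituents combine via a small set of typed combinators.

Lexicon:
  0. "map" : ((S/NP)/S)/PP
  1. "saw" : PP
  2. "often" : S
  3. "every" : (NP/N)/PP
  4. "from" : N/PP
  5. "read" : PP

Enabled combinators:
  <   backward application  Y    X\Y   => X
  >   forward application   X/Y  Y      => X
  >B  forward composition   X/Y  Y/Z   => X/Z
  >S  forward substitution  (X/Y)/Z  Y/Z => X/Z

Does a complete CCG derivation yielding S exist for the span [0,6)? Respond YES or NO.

[0,6] S   >
  [0,3] S/NP   >
    [0,2] (S/NP)/S   >
      [0,1] "map" : ((S/NP)/S)/PP
      [1,2] "saw" : PP
    [2,3] "often" : S
  [3,6] NP   >
    [3,5] NP/PP   >S
      [3,4] "every" : (NP/N)/PP
      [4,5] "from" : N/PP
    [5,6] "read" : PP

YES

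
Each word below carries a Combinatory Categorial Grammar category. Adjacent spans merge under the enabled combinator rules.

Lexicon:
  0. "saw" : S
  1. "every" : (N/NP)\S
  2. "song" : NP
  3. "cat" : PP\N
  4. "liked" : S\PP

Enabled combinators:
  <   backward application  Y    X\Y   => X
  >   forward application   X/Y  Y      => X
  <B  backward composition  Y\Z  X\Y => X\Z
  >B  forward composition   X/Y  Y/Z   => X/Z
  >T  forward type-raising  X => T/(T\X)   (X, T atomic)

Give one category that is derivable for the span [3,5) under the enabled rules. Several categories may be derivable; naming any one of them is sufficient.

S\N

[0,5] S   <
  [0,3] N   >
    [0,2] N/NP   <
      [0,1] "saw" : S
      [1,2] "every" : (N/NP)\S
    [2,3] "song" : NP
  [3,5] S\N   <B
    [3,4] "cat" : PP\N
    [4,5] "liked" : S\PP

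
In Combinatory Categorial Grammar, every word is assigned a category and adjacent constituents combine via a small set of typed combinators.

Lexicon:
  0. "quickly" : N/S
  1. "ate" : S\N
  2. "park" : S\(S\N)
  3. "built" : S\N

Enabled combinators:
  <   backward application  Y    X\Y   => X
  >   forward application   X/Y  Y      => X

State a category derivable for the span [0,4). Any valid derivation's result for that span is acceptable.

[0,4] S   <
  [0,3] N   >
    [0,1] "quickly" : N/S
    [1,3] S   <
      [1,2] "ate" : S\N
      [2,3] "park" : S\(S\N)
  [3,4] "built" : S\N

S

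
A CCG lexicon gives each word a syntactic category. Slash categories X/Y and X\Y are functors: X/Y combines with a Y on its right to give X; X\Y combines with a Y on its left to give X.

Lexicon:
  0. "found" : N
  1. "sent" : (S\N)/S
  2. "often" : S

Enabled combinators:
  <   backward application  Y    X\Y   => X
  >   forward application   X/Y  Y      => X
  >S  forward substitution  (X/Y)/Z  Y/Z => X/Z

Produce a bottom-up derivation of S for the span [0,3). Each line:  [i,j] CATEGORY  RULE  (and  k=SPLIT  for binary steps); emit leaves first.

[0,1] N  lex  "found"
[1,2] (S\N)/S  lex  "sent"
[2,3] S  lex  "often"
[1,3] S\N  >  k=2
[0,3] S  <  k=1

[0,3] S   <
  [0,1] "found" : N
  [1,3] S\N   >
    [1,2] "sent" : (S\N)/S
    [2,3] "often" : S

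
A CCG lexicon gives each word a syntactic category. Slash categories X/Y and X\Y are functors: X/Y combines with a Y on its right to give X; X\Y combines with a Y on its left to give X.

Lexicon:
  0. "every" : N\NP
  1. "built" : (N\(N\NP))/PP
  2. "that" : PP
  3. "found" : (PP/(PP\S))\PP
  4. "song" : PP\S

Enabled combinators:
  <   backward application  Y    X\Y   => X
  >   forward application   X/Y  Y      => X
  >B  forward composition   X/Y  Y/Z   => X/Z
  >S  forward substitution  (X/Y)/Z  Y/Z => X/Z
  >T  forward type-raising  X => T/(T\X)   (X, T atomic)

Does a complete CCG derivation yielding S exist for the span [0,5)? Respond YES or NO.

N\NP (N\(N\NP))/PP PP (PP/(PP\S))\PP PP\S
CKY chart[0,5] = {N, N/(N\N), NP/(NP\N), PP/(PP\N), S/(S\N)}; S ∉ chart

NO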